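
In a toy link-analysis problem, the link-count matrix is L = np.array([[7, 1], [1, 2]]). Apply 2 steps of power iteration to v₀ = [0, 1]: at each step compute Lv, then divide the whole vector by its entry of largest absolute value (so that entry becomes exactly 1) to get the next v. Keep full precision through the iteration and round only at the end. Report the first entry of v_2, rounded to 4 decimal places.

Lv0 = (1.00000, 2.00000); divide by 2.00000 → v1 = (0.50000, 1.00000)
Lv1 = (4.50000, 2.50000); divide by 4.50000 → v2 = (1.00000, 0.55556)
Requested entry of v2: 9/9 = 1.0000

1.0000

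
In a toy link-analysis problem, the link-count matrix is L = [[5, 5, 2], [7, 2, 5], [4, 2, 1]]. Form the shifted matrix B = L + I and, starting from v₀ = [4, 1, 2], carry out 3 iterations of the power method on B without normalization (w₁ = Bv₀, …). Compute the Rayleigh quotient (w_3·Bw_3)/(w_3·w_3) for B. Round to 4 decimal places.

12.4312

B = L + I has rows (6, 5, 2); (7, 3, 5); (4, 2, 2)
w1 = Bv₀ = (6·4 + 5·1 + 2·2; 7·4 + 3·1 + 5·2; 4·4 + 2·1 + 2·2) = (33, 41, 22)
w2 = Bw1 = (6·33 + 5·41 + 2·22; 7·33 + 3·41 + 5·22; 4·33 + 2·41 + 2·22) = (447, 464, 258)
w3 = Bw2 = (5518, 5811, 3232)
Bw3 = (68627, 72219, 40158)
w3·Bw3 = 928139051; w3·w3 = 74661869; μ ≈ 928139051/74661869 = 12.4312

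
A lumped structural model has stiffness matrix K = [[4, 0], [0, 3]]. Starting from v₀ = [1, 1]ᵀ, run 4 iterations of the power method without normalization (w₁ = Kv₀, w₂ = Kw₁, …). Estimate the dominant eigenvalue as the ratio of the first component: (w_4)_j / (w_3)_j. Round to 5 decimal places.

λ ≈ 4.00000

w1 = Kv₀ = (4, 3)
w2 = Kw1 = (16, 9)
w3 = Kw2 = (64, 27)
w4 = Kw3 = (256, 81)
Ratio at component: 256 / 64 = 4.00000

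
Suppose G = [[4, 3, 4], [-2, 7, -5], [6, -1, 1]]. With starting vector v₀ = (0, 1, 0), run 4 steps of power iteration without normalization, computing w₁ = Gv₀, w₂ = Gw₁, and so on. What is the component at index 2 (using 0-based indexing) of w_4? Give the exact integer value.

1708

w1 = Gv₀ = (4·0 + 3·1 + 4·0; (-2)·0 + 7·1 + (-5)·0; 6·0 + (-1)·1 + 1·0) = (3, 7, -1)
w2 = Gw1 = (4·3 + 3·7 + 4·(-1); (-2)·3 + 7·7 + (-5)·(-1); 6·3 + (-1)·7 + 1·(-1)) = (29, 48, 10)
w3 = Gw2 = (300, 228, 136)
w4 = Gw3 = (2428, 316, 1708)
The requested component of w4 is 1708.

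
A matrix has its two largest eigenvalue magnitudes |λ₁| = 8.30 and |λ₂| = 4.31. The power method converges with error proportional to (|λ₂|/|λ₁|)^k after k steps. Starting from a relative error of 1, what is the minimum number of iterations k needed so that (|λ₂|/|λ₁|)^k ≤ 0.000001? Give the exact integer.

|λ₂/λ₁| = 4.31/8.30 = 0.51928
Need k ≥ ln(0.000001) / ln(0.51928) = -13.8155 / -0.6553 ≈ 21.082
Smallest integer k satisfying the bound: 22

22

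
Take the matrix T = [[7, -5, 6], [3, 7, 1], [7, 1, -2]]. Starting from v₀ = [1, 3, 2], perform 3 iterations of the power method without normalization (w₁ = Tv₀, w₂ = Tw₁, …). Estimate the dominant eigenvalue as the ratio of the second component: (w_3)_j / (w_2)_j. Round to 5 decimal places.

w1 = Tv₀ = (4, 26, 6)
w2 = Tw1 = (-66, 200, 42)
w3 = Tw2 = (-1210, 1244, -346)
Ratio at component: 1244 / 200 = 6.22000

6.22000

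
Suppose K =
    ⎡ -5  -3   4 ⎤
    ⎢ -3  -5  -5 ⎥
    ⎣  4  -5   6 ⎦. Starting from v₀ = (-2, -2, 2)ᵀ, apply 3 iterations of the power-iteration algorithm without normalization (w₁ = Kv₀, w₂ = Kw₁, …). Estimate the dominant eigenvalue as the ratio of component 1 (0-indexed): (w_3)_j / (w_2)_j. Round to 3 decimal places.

-2.070

w1 = Kv₀ = ((-5)·(-2) + (-3)·(-2) + 4·2; (-3)·(-2) + (-5)·(-2) + (-5)·2; 4·(-2) + (-5)·(-2) + 6·2) = (24, 6, 14)
w2 = Kw1 = ((-5)·24 + (-3)·6 + 4·14; (-3)·24 + (-5)·6 + (-5)·14; 4·24 + (-5)·6 + 6·14) = (-82, -172, 150)
w3 = Kw2 = (1526, 356, 1432)
Ratio at component: 356 / -172 = -2.070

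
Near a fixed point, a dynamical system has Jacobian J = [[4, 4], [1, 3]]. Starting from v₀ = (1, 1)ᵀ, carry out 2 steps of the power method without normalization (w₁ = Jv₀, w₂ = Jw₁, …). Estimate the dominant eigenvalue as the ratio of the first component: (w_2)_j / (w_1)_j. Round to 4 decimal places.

λ ≈ 6.0000

w1 = Jv₀ = (4·1 + 4·1; 1·1 + 3·1) = (8, 4)
w2 = Jw1 = (4·8 + 4·4; 1·8 + 3·4) = (48, 20)
Ratio at component: 48 / 8 = 6.0000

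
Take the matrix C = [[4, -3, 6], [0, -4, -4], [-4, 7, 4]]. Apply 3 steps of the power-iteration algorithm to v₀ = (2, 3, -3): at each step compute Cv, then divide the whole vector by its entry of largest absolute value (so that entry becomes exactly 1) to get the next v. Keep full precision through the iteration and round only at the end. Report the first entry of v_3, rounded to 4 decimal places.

Cv0 = (-19.00000, 0.00000, 1.00000); divide by -19.00000 → v1 = (1.00000, 0.00000, -0.05263)
Cv1 = (3.68421, 0.21053, -4.21053); divide by -4.21053 → v2 = (-0.87500, -0.05000, 1.00000)
Cv2 = (2.65000, -3.80000, 7.15000); divide by 7.15000 → v3 = (0.37063, -0.53147, 1.00000)
Requested entry of v3: 212/572 = 0.3706

0.3706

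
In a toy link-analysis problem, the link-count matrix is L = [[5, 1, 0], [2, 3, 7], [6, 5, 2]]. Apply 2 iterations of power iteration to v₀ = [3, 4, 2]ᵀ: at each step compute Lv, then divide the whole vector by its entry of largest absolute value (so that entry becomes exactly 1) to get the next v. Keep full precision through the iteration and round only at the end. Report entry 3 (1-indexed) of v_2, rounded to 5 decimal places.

Lv0 = (19.000000, 32.000000, 42.000000); divide by 42.000000 → v1 = (0.452381, 0.761905, 1.000000)
Lv1 = (3.023810, 10.190476, 8.523810); divide by 10.190476 → v2 = (0.296729, 1.000000, 0.836449)
Requested entry of v2: 358/428 = 0.83645

0.83645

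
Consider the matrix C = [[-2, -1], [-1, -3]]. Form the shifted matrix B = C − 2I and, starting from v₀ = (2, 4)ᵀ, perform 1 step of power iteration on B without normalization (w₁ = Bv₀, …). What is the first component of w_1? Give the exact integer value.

B = C − 2I has rows (-4, -1); (-1, -5)
w1 = Bv₀ = ((-4)·2 + (-1)·4; (-1)·2 + (-5)·4) = (-12, -22)
Requested component of w1: -12

-12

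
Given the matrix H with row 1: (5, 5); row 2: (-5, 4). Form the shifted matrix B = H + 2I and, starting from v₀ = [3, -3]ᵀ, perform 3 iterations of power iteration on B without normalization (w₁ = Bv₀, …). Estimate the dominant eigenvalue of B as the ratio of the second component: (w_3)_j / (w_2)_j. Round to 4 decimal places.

B = H + 2I has rows (7, 5); (-5, 6)
w1 = Bv₀ = (7·3 + 5·(-3); (-5)·3 + 6·(-3)) = (6, -33)
w2 = Bw1 = (7·6 + 5·(-33); (-5)·6 + 6·(-33)) = (-123, -228)
w3 = Bw2 = (-2001, -753)
Ratio: -753/-228 = 3.3026

μ ≈ 3.3026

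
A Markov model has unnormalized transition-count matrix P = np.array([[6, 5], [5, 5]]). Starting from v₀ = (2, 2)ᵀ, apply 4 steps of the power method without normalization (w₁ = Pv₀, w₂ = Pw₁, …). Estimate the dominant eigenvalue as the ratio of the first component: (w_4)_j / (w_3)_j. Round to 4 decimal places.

w1 = Pv₀ = (22, 20)
w2 = Pw1 = (232, 210)
w3 = Pw2 = (2442, 2210)
w4 = Pw3 = (25702, 23260)
Ratio at component: 25702 / 2442 = 10.5250

λ ≈ 10.5250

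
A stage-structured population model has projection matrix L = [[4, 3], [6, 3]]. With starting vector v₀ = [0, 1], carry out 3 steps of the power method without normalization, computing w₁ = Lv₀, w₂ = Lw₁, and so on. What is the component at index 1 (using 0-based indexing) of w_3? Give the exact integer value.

w1 = Lv₀ = (4·0 + 3·1; 6·0 + 3·1) = (3, 3)
w2 = Lw1 = (4·3 + 3·3; 6·3 + 3·3) = (21, 27)
w3 = Lw2 = (165, 207)
The requested component of w3 is 207.

207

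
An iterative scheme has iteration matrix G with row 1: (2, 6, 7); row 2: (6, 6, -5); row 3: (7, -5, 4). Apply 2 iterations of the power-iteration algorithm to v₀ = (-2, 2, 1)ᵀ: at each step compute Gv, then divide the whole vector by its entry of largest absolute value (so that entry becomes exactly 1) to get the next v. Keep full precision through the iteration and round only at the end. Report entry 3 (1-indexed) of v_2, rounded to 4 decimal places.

0.3125

Gv0 = (15.00000, -5.00000, -20.00000); divide by -20.00000 → v1 = (-0.75000, 0.25000, 1.00000)
Gv1 = (7.00000, -8.00000, -2.50000); divide by -8.00000 → v2 = (-0.87500, 1.00000, 0.31250)
Requested entry of v2: 50/160 = 0.3125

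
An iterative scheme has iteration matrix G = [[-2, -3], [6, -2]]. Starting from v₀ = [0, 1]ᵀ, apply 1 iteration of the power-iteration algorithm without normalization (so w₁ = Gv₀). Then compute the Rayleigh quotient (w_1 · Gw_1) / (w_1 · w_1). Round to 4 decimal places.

w1 = Gv₀ = ((-2)·0 + (-3)·1; 6·0 + (-2)·1) = (-3, -2)
Gw1 = (12, -14)
w1·Gw1 = (-3)·12 + (-2)·(-14) = -8; w1·w1 = (-3)·(-3) + (-2)·(-2) = 13
λ ≈ -8/13 = -0.6154

-0.6154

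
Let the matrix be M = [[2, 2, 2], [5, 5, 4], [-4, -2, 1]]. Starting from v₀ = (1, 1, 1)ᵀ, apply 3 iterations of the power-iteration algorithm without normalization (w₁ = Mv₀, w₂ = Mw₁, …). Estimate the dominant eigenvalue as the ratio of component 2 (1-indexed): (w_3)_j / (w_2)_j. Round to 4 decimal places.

4.0250

w1 = Mv₀ = (2·1 + 2·1 + 2·1; 5·1 + 5·1 + 4·1; (-4)·1 + (-2)·1 + 1·1) = (6, 14, -5)
w2 = Mw1 = (2·6 + 2·14 + 2·(-5); 5·6 + 5·14 + 4·(-5); (-4)·6 + (-2)·14 + 1·(-5)) = (30, 80, -57)
w3 = Mw2 = (106, 322, -337)
Ratio at component: 322 / 80 = 4.0250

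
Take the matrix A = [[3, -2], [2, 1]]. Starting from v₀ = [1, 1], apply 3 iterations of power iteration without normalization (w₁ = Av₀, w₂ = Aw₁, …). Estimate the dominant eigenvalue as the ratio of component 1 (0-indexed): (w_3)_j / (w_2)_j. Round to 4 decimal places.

-0.2000

w1 = Av₀ = (3·1 + (-2)·1; 2·1 + 1·1) = (1, 3)
w2 = Aw1 = (3·1 + (-2)·3; 2·1 + 1·3) = (-3, 5)
w3 = Aw2 = (-19, -1)
Ratio at component: -1 / 5 = -0.2000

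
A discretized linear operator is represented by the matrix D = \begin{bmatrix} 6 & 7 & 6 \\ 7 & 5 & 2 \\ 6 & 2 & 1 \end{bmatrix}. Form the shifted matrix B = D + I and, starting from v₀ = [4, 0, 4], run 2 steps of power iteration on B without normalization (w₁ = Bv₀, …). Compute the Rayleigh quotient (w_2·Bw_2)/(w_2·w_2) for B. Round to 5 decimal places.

15.96041

B = D + I has rows (7, 7, 6); (7, 6, 2); (6, 2, 2)
w1 = Bv₀ = (7·4 + 7·0 + 6·4; 7·4 + 6·0 + 2·4; 6·4 + 2·0 + 2·4) = (52, 36, 32)
w2 = Bw1 = (7·52 + 7·36 + 6·32; 7·52 + 6·36 + 2·32; 6·52 + 2·36 + 2·32) = (808, 644, 448)
Bw2 = (12852, 10416, 7032)
w2·Bw2 = 20242656; w2·w2 = 1268304; μ ≈ 20242656/1268304 = 15.96041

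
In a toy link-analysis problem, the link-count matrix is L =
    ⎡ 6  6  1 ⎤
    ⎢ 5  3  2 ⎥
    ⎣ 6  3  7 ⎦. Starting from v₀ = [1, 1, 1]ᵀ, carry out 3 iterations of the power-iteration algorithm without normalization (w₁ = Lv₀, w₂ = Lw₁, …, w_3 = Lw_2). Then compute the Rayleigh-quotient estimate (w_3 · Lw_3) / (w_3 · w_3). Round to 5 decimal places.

λ ≈ 12.62408

w1 = Lv₀ = (13, 10, 16)
w2 = Lw1 = (154, 127, 220)
w3 = Lw2 = (1906, 1591, 2845)
Lw3 = (23827, 19993, 36124)
w3·Lw3 = 1906·23827 + 1591·19993 + 2845·36124 = 179995905; w3·w3 = 1906·1906 + 1591·1591 + 2845·2845 = 14258142
λ ≈ 179995905/14258142 = 12.62408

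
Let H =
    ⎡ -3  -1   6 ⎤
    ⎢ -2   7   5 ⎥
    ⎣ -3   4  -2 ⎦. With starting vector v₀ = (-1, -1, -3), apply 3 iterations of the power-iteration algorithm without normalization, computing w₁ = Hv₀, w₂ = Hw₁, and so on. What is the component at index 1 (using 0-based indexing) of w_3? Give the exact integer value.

w1 = Hv₀ = (-14, -20, 5)
w2 = Hw1 = (92, -87, -48)
w3 = Hw2 = (-477, -1033, -528)
The requested component of w3 is -1033.

-1033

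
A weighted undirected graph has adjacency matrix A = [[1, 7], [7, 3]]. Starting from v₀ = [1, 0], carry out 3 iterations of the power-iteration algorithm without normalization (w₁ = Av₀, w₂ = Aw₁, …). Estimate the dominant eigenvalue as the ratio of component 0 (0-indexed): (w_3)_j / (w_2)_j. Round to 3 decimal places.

4.920

w1 = Av₀ = (1·1 + 7·0; 7·1 + 3·0) = (1, 7)
w2 = Aw1 = (1·1 + 7·7; 7·1 + 3·7) = (50, 28)
w3 = Aw2 = (246, 434)
Ratio at component: 246 / 50 = 4.920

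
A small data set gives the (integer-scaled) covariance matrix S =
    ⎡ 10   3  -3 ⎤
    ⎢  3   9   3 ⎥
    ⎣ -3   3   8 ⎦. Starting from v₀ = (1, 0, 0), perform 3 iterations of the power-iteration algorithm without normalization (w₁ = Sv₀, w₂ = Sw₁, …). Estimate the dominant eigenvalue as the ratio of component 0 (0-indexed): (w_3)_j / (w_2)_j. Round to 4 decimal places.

λ ≈ 12.3644

w1 = Sv₀ = (10·1 + 3·0 + (-3)·0; 3·1 + 9·0 + 3·0; (-3)·1 + 3·0 + 8·0) = (10, 3, -3)
w2 = Sw1 = (10·10 + 3·3 + (-3)·(-3); 3·10 + 9·3 + 3·(-3); (-3)·10 + 3·3 + 8·(-3)) = (118, 48, -45)
w3 = Sw2 = (1459, 651, -570)
Ratio at component: 1459 / 118 = 12.3644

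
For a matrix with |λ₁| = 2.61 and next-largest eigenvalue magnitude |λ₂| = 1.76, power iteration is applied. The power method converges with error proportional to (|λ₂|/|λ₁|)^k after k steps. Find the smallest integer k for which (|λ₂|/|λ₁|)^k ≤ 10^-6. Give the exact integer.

|λ₂/λ₁| = 1.76/2.61 = 0.67433
Need k ≥ ln(10^-6) / ln(0.67433) = -13.8155 / -0.3940 ≈ 35.062
Smallest integer k satisfying the bound: 36

36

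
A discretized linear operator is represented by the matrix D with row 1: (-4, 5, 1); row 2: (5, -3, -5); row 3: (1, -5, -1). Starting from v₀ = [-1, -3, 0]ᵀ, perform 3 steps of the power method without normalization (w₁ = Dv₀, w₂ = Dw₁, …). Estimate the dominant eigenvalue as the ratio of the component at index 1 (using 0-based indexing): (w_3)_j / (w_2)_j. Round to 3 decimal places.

-7.489

w1 = Dv₀ = (-11, 4, 14)
w2 = Dw1 = (78, -137, -45)
w3 = Dw2 = (-1042, 1026, 808)
Ratio at component: 1026 / -137 = -7.489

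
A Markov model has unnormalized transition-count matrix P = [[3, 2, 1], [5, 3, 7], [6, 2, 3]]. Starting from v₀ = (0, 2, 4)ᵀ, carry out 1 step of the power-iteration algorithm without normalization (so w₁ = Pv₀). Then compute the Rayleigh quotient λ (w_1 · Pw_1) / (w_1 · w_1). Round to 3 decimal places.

λ ≈ 8.214

w1 = Pv₀ = (3·0 + 2·2 + 1·4; 5·0 + 3·2 + 7·4; 6·0 + 2·2 + 3·4) = (8, 34, 16)
Pw1 = (108, 254, 164)
w1·Pw1 = 8·108 + 34·254 + 16·164 = 12124; w1·w1 = 8·8 + 34·34 + 16·16 = 1476
λ ≈ 12124/1476 = 8.214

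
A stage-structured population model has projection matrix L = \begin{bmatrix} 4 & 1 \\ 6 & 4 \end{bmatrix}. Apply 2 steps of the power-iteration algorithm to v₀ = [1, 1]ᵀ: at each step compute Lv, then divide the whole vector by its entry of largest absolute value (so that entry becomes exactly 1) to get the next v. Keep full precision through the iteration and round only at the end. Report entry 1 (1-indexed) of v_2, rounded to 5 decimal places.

0.42857

Lv0 = (5.000000, 10.000000); divide by 10.000000 → v1 = (0.500000, 1.000000)
Lv1 = (3.000000, 7.000000); divide by 7.000000 → v2 = (0.428571, 1.000000)
Requested entry of v2: 30/70 = 0.42857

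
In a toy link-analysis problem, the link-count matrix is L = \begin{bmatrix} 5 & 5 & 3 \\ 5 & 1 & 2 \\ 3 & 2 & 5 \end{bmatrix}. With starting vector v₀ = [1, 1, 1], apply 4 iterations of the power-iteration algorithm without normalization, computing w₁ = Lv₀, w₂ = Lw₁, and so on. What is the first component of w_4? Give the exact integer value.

w1 = Lv₀ = (5·1 + 5·1 + 3·1; 5·1 + 1·1 + 2·1; 3·1 + 2·1 + 5·1) = (13, 8, 10)
w2 = Lw1 = (5·13 + 5·8 + 3·10; 5·13 + 1·8 + 2·10; 3·13 + 2·8 + 5·10) = (135, 93, 105)
w3 = Lw2 = (1455, 978, 1116)
w4 = Lw3 = (15513, 10485, 11901)
The requested component of w4 is 15513.

15513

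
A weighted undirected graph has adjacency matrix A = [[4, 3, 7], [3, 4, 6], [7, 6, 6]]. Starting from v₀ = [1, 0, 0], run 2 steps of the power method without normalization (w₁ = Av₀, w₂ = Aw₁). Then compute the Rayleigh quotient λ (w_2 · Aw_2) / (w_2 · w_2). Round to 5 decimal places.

w1 = Av₀ = (4, 3, 7)
w2 = Aw1 = (74, 66, 88)
Aw2 = (1110, 1014, 1442)
w2·Aw2 = 74·1110 + 66·1014 + 88·1442 = 275960; w2·w2 = 74·74 + 66·66 + 88·88 = 17576
λ ≈ 275960/17576 = 15.70096

15.70096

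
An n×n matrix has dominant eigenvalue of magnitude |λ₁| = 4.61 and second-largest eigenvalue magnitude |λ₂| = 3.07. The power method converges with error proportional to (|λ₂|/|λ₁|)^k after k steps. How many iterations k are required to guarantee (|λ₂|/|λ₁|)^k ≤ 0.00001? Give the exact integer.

29

|λ₂/λ₁| = 3.07/4.61 = 0.66594
Need k ≥ ln(0.00001) / ln(0.66594) = -11.5129 / -0.4066 ≈ 28.319
Smallest integer k satisfying the bound: 29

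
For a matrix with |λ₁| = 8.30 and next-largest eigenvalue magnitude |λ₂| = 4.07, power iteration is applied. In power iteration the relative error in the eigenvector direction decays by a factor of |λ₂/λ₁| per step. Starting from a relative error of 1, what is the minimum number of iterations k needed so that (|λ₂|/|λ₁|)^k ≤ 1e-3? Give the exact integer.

10

|λ₂/λ₁| = 4.07/8.30 = 0.49036
Need k ≥ ln(1e-3) / ln(0.49036) = -6.9078 / -0.7126 ≈ 9.694
Smallest integer k satisfying the bound: 10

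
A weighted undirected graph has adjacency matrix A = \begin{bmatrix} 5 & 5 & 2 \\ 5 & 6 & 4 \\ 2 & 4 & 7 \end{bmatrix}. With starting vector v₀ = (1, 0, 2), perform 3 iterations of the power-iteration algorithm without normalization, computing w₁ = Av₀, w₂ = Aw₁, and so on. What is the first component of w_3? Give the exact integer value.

w1 = Av₀ = (9, 13, 16)
w2 = Aw1 = (142, 187, 182)
w3 = Aw2 = (2009, 2560, 2306)
The requested component of w3 is 2009.

2009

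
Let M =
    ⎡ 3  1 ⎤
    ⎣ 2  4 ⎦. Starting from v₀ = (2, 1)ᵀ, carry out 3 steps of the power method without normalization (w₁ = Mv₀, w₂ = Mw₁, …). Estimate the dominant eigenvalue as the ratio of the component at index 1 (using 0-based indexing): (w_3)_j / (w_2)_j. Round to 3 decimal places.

5.261

w1 = Mv₀ = (7, 8)
w2 = Mw1 = (29, 46)
w3 = Mw2 = (133, 242)
Ratio at component: 242 / 46 = 5.261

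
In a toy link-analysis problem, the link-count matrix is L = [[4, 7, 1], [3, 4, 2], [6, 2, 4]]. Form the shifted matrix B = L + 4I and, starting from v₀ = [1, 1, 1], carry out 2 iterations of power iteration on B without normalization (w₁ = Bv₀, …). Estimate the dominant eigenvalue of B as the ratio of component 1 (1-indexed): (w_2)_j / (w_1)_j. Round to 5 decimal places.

μ ≈ 14.68750

B = L + 4I has rows (8, 7, 1); (3, 8, 2); (6, 2, 8)
w1 = Bv₀ = (8·1 + 7·1 + 1·1; 3·1 + 8·1 + 2·1; 6·1 + 2·1 + 8·1) = (16, 13, 16)
w2 = Bw1 = (8·16 + 7·13 + 1·16; 3·16 + 8·13 + 2·16; 6·16 + 2·13 + 8·16) = (235, 184, 250)
Ratio: 235/16 = 14.68750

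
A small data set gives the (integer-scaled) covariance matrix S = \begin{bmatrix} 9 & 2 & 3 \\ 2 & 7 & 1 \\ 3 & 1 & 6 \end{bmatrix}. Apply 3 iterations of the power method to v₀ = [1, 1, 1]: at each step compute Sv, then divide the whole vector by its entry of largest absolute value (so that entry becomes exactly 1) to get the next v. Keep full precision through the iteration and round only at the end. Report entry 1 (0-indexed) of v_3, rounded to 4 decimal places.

Sv0 = (14.00000, 10.00000, 10.00000); divide by 14.00000 → v1 = (1.00000, 0.71429, 0.71429)
Sv1 = (12.57143, 7.71429, 8.00000); divide by 12.57143 → v2 = (1.00000, 0.61364, 0.63636)
Sv2 = (12.13636, 6.93182, 7.43182); divide by 12.13636 → v3 = (1.00000, 0.57116, 0.61236)
Requested entry of v3: 1220/2136 = 0.5712

0.5712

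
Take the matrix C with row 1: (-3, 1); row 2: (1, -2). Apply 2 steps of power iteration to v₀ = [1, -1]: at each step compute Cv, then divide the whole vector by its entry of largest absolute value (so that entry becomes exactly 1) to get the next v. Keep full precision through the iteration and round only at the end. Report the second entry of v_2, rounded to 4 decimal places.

Cv0 = (-4.00000, 3.00000); divide by -4.00000 → v1 = (1.00000, -0.75000)
Cv1 = (-3.75000, 2.50000); divide by -3.75000 → v2 = (1.00000, -0.66667)
Requested entry of v2: -10/15 = -0.6667

-0.6667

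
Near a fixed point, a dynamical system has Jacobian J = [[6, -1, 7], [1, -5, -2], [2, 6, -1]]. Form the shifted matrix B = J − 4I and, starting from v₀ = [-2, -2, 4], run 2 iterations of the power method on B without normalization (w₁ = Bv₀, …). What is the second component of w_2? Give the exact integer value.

26

B = J − 4I has rows (2, -1, 7); (1, -9, -2); (2, 6, -5)
w1 = Bv₀ = (26, 8, -36)
w2 = Bw1 = (-208, 26, 280)
Requested component of w2: 26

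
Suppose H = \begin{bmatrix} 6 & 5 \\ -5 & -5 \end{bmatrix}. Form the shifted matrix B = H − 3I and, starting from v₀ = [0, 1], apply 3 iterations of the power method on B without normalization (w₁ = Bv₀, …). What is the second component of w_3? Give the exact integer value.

B = H − 3I has rows (3, 5); (-5, -8)
w1 = Bv₀ = (5, -8)
w2 = Bw1 = (-25, 39)
w3 = Bw2 = (120, -187)
Requested component of w3: -187

-187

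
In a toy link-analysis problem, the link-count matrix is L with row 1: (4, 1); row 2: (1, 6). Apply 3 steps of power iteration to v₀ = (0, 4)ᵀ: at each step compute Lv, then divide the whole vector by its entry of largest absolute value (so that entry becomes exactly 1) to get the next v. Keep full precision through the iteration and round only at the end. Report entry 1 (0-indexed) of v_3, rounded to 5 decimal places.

Lv0 = (4.000000, 24.000000); divide by 24.000000 → v1 = (0.166667, 1.000000)
Lv1 = (1.666667, 6.166667); divide by 6.166667 → v2 = (0.270270, 1.000000)
Lv2 = (2.081081, 6.270270); divide by 6.270270 → v3 = (0.331897, 1.000000)
Requested entry of v3: 928/928 = 1.00000

1.00000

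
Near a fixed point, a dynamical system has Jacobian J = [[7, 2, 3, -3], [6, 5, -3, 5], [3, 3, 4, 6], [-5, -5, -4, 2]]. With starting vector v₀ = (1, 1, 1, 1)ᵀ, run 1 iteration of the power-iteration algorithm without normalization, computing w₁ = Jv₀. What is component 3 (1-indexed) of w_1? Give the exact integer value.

16

w1 = Jv₀ = (9, 13, 16, -12)
The requested component of w1 is 16.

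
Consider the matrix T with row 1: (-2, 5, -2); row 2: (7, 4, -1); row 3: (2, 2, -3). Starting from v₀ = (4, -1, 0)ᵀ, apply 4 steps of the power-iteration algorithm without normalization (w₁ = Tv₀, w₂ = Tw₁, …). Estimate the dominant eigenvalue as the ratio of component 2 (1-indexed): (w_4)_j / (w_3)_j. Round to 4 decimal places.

1.6118

w1 = Tv₀ = ((-2)·4 + 5·(-1) + (-2)·0; 7·4 + 4·(-1) + (-1)·0; 2·4 + 2·(-1) + (-3)·0) = (-13, 24, 6)
w2 = Tw1 = ((-2)·(-13) + 5·24 + (-2)·6; 7·(-13) + 4·24 + (-1)·6; 2·(-13) + 2·24 + (-3)·6) = (134, -1, 4)
w3 = Tw2 = (-281, 930, 254)
w4 = Tw3 = (4704, 1499, 536)
Ratio at component: 1499 / 930 = 1.6118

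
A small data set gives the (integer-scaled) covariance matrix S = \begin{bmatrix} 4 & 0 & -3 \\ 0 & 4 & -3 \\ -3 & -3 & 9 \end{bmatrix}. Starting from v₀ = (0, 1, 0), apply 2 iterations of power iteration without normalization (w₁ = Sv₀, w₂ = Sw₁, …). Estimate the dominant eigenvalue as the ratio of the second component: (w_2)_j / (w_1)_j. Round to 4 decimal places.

w1 = Sv₀ = (4·0 + 0·1 + (-3)·0; 0·0 + 4·1 + (-3)·0; (-3)·0 + (-3)·1 + 9·0) = (0, 4, -3)
w2 = Sw1 = (4·0 + 0·4 + (-3)·(-3); 0·0 + 4·4 + (-3)·(-3); (-3)·0 + (-3)·4 + 9·(-3)) = (9, 25, -39)
Ratio at component: 25 / 4 = 6.2500

λ ≈ 6.2500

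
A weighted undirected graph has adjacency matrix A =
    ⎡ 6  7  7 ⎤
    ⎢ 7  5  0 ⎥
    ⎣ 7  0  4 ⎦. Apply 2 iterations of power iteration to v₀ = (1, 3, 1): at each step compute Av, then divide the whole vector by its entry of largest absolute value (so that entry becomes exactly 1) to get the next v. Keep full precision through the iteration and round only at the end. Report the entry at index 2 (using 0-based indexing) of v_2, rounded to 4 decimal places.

Av0 = (34.00000, 22.00000, 11.00000); divide by 34.00000 → v1 = (1.00000, 0.64706, 0.32353)
Av1 = (12.79412, 10.23529, 8.29412); divide by 12.79412 → v2 = (1.00000, 0.80000, 0.64828)
Requested entry of v2: 282/435 = 0.6483

0.6483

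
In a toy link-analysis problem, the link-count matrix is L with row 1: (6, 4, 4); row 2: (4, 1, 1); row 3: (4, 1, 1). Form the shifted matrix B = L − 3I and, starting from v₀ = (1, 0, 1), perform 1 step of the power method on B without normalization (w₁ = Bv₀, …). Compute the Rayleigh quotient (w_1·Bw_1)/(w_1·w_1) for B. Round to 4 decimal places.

B = L − 3I has rows (3, 4, 4); (4, -2, 1); (4, 1, -2)
w1 = Bv₀ = (3·1 + 4·0 + 4·1; 4·1 + (-2)·0 + 1·1; 4·1 + 1·0 + (-2)·1) = (7, 5, 2)
Bw1 = (49, 20, 29)
w1·Bw1 = 501; w1·w1 = 78; μ ≈ 501/78 = 6.4231

μ ≈ 6.4231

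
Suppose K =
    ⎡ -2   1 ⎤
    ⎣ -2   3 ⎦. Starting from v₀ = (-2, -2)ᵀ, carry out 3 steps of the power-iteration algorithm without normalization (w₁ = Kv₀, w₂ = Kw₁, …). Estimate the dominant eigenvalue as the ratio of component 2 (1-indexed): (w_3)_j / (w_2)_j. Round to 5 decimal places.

λ ≈ 1.80000

w1 = Kv₀ = (2, -2)
w2 = Kw1 = (-6, -10)
w3 = Kw2 = (2, -18)
Ratio at component: -18 / -10 = 1.80000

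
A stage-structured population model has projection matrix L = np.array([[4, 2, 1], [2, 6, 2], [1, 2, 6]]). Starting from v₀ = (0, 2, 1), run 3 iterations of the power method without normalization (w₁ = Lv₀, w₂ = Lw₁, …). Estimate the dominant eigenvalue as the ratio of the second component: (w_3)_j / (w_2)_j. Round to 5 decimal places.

w1 = Lv₀ = (5, 14, 10)
w2 = Lw1 = (58, 114, 93)
w3 = Lw2 = (553, 986, 844)
Ratio at component: 986 / 114 = 8.64912

λ ≈ 8.64912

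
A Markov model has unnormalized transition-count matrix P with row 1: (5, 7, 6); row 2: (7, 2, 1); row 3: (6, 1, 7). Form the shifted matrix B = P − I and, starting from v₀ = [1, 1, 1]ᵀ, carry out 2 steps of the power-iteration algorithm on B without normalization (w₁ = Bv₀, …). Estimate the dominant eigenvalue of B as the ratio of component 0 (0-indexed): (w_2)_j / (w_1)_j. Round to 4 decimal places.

μ ≈ 12.2941

B = P − I has rows (4, 7, 6); (7, 1, 1); (6, 1, 6)
w1 = Bv₀ = (17, 9, 13)
w2 = Bw1 = (209, 141, 189)
Ratio: 209/17 = 12.2941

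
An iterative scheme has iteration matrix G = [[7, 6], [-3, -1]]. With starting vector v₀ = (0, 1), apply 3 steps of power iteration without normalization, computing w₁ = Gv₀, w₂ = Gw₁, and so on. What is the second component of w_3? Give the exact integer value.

-91

w1 = Gv₀ = (7·0 + 6·1; (-3)·0 + (-1)·1) = (6, -1)
w2 = Gw1 = (7·6 + 6·(-1); (-3)·6 + (-1)·(-1)) = (36, -17)
w3 = Gw2 = (150, -91)
The requested component of w3 is -91.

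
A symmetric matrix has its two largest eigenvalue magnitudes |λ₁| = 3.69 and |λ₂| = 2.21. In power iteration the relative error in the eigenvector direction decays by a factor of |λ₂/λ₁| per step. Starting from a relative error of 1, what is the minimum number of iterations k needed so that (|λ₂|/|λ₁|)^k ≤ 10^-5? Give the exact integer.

23

|λ₂/λ₁| = 2.21/3.69 = 0.59892
Need k ≥ ln(10^-5) / ln(0.59892) = -11.5129 / -0.5126 ≈ 22.458
Smallest integer k satisfying the bound: 23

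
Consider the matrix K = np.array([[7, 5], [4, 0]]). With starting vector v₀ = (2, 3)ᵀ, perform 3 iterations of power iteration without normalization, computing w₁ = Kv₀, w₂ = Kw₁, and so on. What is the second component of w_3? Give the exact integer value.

972

w1 = Kv₀ = (29, 8)
w2 = Kw1 = (243, 116)
w3 = Kw2 = (2281, 972)
The requested component of w3 is 972.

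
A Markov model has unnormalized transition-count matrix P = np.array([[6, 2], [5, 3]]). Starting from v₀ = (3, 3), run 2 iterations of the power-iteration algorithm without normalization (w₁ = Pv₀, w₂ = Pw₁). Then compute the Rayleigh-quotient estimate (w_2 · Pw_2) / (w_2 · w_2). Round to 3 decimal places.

w1 = Pv₀ = (6·3 + 2·3; 5·3 + 3·3) = (24, 24)
w2 = Pw1 = (6·24 + 2·24; 5·24 + 3·24) = (192, 192)
Pw2 = (1536, 1536)
w2·Pw2 = 192·1536 + 192·1536 = 589824; w2·w2 = 192·192 + 192·192 = 73728
λ ≈ 589824/73728 = 8.000

8.000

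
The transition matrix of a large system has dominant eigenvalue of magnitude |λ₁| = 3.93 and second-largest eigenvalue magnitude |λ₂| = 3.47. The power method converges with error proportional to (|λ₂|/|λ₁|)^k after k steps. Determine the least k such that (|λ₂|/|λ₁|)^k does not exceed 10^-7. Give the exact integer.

|λ₂/λ₁| = 3.47/3.93 = 0.88295
Need k ≥ ln(10^-7) / ln(0.88295) = -16.1181 / -0.1245 ≈ 129.478
Smallest integer k satisfying the bound: 130

130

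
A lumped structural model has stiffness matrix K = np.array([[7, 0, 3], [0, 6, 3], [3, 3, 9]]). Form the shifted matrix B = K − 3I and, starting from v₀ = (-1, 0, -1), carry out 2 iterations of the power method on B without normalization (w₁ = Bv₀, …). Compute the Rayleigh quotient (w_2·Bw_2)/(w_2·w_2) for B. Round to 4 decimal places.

B = K − 3I has rows (4, 0, 3); (0, 3, 3); (3, 3, 6)
w1 = Bv₀ = (4·(-1) + 0·0 + 3·(-1); 0·(-1) + 3·0 + 3·(-1); 3·(-1) + 3·0 + 6·(-1)) = (-7, -3, -9)
w2 = Bw1 = (4·(-7) + 0·(-3) + 3·(-9); 0·(-7) + 3·(-3) + 3·(-9); 3·(-7) + 3·(-3) + 6·(-9)) = (-55, -36, -84)
Bw2 = (-472, -360, -777)
w2·Bw2 = 104188; w2·w2 = 11377; μ ≈ 104188/11377 = 9.1578

9.1578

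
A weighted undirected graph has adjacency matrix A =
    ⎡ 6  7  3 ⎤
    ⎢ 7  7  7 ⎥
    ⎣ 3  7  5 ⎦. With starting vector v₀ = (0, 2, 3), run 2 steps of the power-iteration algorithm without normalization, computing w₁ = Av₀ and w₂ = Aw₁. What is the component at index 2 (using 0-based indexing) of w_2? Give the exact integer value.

459

w1 = Av₀ = (23, 35, 29)
w2 = Aw1 = (470, 609, 459)
The requested component of w2 is 459.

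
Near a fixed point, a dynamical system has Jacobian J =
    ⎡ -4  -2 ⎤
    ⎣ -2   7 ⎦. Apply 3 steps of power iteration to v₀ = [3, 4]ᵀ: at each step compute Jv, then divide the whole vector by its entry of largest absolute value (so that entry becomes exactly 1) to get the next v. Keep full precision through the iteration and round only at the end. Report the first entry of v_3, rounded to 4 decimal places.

-0.4137

Jv0 = (-20.00000, 22.00000); divide by 22.00000 → v1 = (-0.90909, 1.00000)
Jv1 = (1.63636, 8.81818); divide by 8.81818 → v2 = (0.18557, 1.00000)
Jv2 = (-2.74227, 6.62887); divide by 6.62887 → v3 = (-0.41369, 1.00000)
Requested entry of v3: -532/1286 = -0.4137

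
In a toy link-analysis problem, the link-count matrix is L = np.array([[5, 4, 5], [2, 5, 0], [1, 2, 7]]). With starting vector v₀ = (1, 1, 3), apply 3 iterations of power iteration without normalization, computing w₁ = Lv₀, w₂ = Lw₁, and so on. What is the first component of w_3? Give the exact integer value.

2702

w1 = Lv₀ = (5·1 + 4·1 + 5·3; 2·1 + 5·1 + 0·3; 1·1 + 2·1 + 7·3) = (24, 7, 24)
w2 = Lw1 = (5·24 + 4·7 + 5·24; 2·24 + 5·7 + 0·24; 1·24 + 2·7 + 7·24) = (268, 83, 206)
w3 = Lw2 = (2702, 951, 1876)
The requested component of w3 is 2702.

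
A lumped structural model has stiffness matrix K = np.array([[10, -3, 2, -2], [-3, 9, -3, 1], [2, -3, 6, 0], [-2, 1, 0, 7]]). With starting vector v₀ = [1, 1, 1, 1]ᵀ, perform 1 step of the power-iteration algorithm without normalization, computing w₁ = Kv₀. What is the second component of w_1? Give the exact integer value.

w1 = Kv₀ = (10·1 + (-3)·1 + 2·1 + (-2)·1; (-3)·1 + 9·1 + (-3)·1 + 1·1; 2·1 + (-3)·1 + 6·1 + 0·1; (-2)·1 + 1·1 + 0·1 + 7·1) = (7, 4, 5, 6)
The requested component of w1 is 4.

4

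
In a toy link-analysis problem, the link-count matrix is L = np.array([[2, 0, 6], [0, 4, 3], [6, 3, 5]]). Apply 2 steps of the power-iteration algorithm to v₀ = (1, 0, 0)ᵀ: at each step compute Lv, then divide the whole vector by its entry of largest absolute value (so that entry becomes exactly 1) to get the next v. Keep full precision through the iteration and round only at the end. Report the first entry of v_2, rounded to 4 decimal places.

0.9524

Lv0 = (2.00000, 0.00000, 6.00000); divide by 6.00000 → v1 = (0.33333, 0.00000, 1.00000)
Lv1 = (6.66667, 3.00000, 7.00000); divide by 7.00000 → v2 = (0.95238, 0.42857, 1.00000)
Requested entry of v2: 40/42 = 0.9524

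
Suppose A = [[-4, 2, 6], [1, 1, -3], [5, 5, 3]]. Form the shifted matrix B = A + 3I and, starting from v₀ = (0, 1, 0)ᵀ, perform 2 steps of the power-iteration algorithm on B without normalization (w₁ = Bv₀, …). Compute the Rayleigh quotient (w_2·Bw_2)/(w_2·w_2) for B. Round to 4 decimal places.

B = A + 3I has rows (-1, 2, 6); (1, 4, -3); (5, 5, 6)
w1 = Bv₀ = (2, 4, 5)
w2 = Bw1 = (36, 3, 60)
Bw2 = (330, -132, 555)
w2·Bw2 = 44784; w2·w2 = 4905; μ ≈ 44784/4905 = 9.1303

μ ≈ 9.1303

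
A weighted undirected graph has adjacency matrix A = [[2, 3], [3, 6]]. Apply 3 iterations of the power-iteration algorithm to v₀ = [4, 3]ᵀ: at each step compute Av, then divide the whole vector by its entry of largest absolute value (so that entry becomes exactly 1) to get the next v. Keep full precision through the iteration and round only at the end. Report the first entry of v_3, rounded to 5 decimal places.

Av0 = (17.000000, 30.000000); divide by 30.000000 → v1 = (0.566667, 1.000000)
Av1 = (4.133333, 7.700000); divide by 7.700000 → v2 = (0.536797, 1.000000)
Av2 = (4.073593, 7.610390); divide by 7.610390 → v3 = (0.535267, 1.000000)
Requested entry of v3: 941/1758 = 0.53527

0.53527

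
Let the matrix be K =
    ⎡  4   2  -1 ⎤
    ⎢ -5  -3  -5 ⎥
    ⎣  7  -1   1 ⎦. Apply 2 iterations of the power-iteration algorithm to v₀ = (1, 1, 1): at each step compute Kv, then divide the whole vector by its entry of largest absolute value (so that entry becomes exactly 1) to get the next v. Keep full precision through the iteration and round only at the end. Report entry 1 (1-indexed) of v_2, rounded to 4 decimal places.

Kv0 = (5.00000, -13.00000, 7.00000); divide by -13.00000 → v1 = (-0.38462, 1.00000, -0.53846)
Kv1 = (1.00000, 1.61538, -4.23077); divide by -4.23077 → v2 = (-0.23636, -0.38182, 1.00000)
Requested entry of v2: -13/55 = -0.2364

-0.2364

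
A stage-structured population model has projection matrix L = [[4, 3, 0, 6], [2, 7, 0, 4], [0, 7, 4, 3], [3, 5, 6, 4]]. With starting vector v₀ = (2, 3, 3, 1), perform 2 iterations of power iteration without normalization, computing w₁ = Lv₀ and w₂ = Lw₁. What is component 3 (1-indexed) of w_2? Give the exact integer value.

w1 = Lv₀ = (4·2 + 3·3 + 0·3 + 6·1; 2·2 + 7·3 + 0·3 + 4·1; 0·2 + 7·3 + 4·3 + 3·1; 3·2 + 5·3 + 6·3 + 4·1) = (23, 29, 36, 43)
w2 = Lw1 = (4·23 + 3·29 + 0·36 + 6·43; 2·23 + 7·29 + 0·36 + 4·43; 0·23 + 7·29 + 4·36 + 3·43; 3·23 + 5·29 + 6·36 + 4·43) = (437, 421, 476, 602)
The requested component of w2 is 476.

476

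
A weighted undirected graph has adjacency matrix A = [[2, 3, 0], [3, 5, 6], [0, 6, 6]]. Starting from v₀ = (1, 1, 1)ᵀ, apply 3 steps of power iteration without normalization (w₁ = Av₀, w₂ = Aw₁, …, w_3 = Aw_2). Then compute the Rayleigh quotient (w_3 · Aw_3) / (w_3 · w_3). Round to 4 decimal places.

11.9521

w1 = Av₀ = (5, 14, 12)
w2 = Aw1 = (52, 157, 156)
w3 = Aw2 = (575, 1877, 1878)
Aw3 = (6781, 22378, 22530)
w3·Aw3 = 575·6781 + 1877·22378 + 1878·22530 = 88213921; w3·w3 = 575·575 + 1877·1877 + 1878·1878 = 7380638
λ ≈ 88213921/7380638 = 11.9521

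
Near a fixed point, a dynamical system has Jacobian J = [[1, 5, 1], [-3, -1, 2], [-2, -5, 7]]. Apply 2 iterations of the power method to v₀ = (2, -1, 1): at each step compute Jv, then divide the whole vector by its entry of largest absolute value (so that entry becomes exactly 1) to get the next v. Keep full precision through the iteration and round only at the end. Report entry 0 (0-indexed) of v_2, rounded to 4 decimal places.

Jv0 = (-2.00000, -3.00000, 8.00000); divide by 8.00000 → v1 = (-0.25000, -0.37500, 1.00000)
Jv1 = (-1.12500, 3.12500, 9.37500); divide by 9.37500 → v2 = (-0.12000, 0.33333, 1.00000)
Requested entry of v2: -9/75 = -0.1200

-0.1200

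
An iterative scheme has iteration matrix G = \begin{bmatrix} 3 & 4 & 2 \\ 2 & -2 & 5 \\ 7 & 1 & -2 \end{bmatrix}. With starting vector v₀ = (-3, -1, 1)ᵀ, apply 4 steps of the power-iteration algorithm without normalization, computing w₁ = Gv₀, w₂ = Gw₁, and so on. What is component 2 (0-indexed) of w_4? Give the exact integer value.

-4793

w1 = Gv₀ = (3·(-3) + 4·(-1) + 2·1; 2·(-3) + (-2)·(-1) + 5·1; 7·(-3) + 1·(-1) + (-2)·1) = (-11, 1, -24)
w2 = Gw1 = (3·(-11) + 4·1 + 2·(-24); 2·(-11) + (-2)·1 + 5·(-24); 7·(-11) + 1·1 + (-2)·(-24)) = (-77, -144, -28)
w3 = Gw2 = (-863, -6, -627)
w4 = Gw3 = (-3867, -4849, -4793)
The requested component of w4 is -4793.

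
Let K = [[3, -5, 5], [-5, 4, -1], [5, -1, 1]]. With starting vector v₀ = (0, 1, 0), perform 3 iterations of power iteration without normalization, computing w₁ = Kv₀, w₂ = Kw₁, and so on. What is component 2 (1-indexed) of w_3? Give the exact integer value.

398

w1 = Kv₀ = (-5, 4, -1)
w2 = Kw1 = (-40, 42, -30)
w3 = Kw2 = (-480, 398, -272)
The requested component of w3 is 398.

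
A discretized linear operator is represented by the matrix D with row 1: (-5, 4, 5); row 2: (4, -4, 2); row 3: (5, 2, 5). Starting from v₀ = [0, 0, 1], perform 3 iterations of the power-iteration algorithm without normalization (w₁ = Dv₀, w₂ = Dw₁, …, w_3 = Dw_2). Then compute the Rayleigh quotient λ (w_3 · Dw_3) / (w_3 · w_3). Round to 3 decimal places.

w1 = Dv₀ = ((-5)·0 + 4·0 + 5·1; 4·0 + (-4)·0 + 2·1; 5·0 + 2·0 + 5·1) = (5, 2, 5)
w2 = Dw1 = ((-5)·5 + 4·2 + 5·5; 4·5 + (-4)·2 + 2·5; 5·5 + 2·2 + 5·5) = (8, 22, 54)
w3 = Dw2 = (318, 52, 354)
Dw3 = (388, 1772, 3464)
w3·Dw3 = 318·388 + 52·1772 + 354·3464 = 1441784; w3·w3 = 318·318 + 52·52 + 354·354 = 229144
λ ≈ 1441784/229144 = 6.292

6.292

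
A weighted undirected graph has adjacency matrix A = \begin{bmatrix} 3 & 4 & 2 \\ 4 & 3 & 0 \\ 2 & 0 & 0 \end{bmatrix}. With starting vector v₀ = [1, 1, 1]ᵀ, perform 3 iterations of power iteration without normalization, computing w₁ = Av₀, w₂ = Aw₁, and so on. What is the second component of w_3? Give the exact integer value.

407

w1 = Av₀ = (3·1 + 4·1 + 2·1; 4·1 + 3·1 + 0·1; 2·1 + 0·1 + 0·1) = (9, 7, 2)
w2 = Aw1 = (3·9 + 4·7 + 2·2; 4·9 + 3·7 + 0·2; 2·9 + 0·7 + 0·2) = (59, 57, 18)
w3 = Aw2 = (441, 407, 118)
The requested component of w3 is 407.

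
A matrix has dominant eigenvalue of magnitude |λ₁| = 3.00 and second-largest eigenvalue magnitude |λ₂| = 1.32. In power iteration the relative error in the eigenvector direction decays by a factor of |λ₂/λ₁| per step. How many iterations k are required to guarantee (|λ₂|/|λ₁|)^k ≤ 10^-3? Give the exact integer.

|λ₂/λ₁| = 1.32/3.00 = 0.44000
Need k ≥ ln(10^-3) / ln(0.44000) = -6.9078 / -0.8210 ≈ 8.414
Smallest integer k satisfying the bound: 9

9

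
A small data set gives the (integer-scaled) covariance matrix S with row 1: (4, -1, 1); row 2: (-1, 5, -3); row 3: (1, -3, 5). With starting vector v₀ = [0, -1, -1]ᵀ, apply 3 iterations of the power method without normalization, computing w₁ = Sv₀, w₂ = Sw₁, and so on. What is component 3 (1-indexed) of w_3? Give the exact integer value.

-8

w1 = Sv₀ = (4·0 + (-1)·(-1) + 1·(-1); (-1)·0 + 5·(-1) + (-3)·(-1); 1·0 + (-3)·(-1) + 5·(-1)) = (0, -2, -2)
w2 = Sw1 = (4·0 + (-1)·(-2) + 1·(-2); (-1)·0 + 5·(-2) + (-3)·(-2); 1·0 + (-3)·(-2) + 5·(-2)) = (0, -4, -4)
w3 = Sw2 = (0, -8, -8)
The requested component of w3 is -8.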